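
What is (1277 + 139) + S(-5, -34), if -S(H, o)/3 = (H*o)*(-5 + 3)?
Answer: 2436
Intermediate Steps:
S(H, o) = 6*H*o (S(H, o) = -3*H*o*(-5 + 3) = -3*H*o*(-2) = -(-6)*H*o = 6*H*o)
(1277 + 139) + S(-5, -34) = (1277 + 139) + 6*(-5)*(-34) = 1416 + 1020 = 2436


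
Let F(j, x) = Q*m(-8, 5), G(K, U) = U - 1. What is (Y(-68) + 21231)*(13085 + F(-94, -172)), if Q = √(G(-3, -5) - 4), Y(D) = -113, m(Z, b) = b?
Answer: 276329030 + 105590*I*√10 ≈ 2.7633e+8 + 3.3391e+5*I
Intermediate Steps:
G(K, U) = -1 + U
Q = I*√10 (Q = √((-1 - 5) - 4) = √(-6 - 4) = √(-10) = I*√10 ≈ 3.1623*I)
F(j, x) = 5*I*√10 (F(j, x) = (I*√10)*5 = 5*I*√10)
(Y(-68) + 21231)*(13085 + F(-94, -172)) = (-113 + 21231)*(13085 + 5*I*√10) = 21118*(13085 + 5*I*√10) = 276329030 + 105590*I*√10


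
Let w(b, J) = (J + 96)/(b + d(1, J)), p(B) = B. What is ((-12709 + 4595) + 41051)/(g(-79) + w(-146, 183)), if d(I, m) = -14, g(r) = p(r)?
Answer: -5269920/12919 ≈ -407.92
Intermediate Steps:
g(r) = r
w(b, J) = (96 + J)/(-14 + b) (w(b, J) = (J + 96)/(b - 14) = (96 + J)/(-14 + b))
((-12709 + 4595) + 41051)/(g(-79) + w(-146, 183)) = ((-12709 + 4595) + 41051)/(-79 + (96 + 183)/(-14 - 146)) = (-8114 + 41051)/(-79 + 279/(-160)) = 32937/(-79 - 1/160*279) = 32937/(-79 - 279/160) = 32937/(-12919/160) = 32937*(-160/12919) = -5269920/12919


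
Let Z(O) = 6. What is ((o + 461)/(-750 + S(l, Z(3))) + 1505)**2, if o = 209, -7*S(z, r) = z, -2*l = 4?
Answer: 15577032900625/6885376 ≈ 2.2623e+6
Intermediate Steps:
l = -2 (l = -1/2*4 = -2)
S(z, r) = -z/7
((o + 461)/(-750 + S(l, Z(3))) + 1505)**2 = ((209 + 461)/(-750 - 1/7*(-2)) + 1505)**2 = (670/(-750 + 2/7) + 1505)**2 = (670/(-5248/7) + 1505)**2 = (670*(-7/5248) + 1505)**2 = (-2345/2624 + 1505)**2 = (3946775/2624)**2 = 15577032900625/6885376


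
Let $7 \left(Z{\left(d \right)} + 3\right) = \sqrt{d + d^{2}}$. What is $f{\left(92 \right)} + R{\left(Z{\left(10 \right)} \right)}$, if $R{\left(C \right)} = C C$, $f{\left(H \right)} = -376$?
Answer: $-376 + \frac{\left(21 - \sqrt{110}\right)^{2}}{49} \approx -373.75$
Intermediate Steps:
$Z{\left(d \right)} = -3 + \frac{\sqrt{d + d^{2}}}{7}$
$R{\left(C \right)} = C^{2}$
$f{\left(92 \right)} + R{\left(Z{\left(10 \right)} \right)} = -376 + \left(-3 + \frac{\sqrt{10 \left(1 + 10\right)}}{7}\right)^{2} = -376 + \left(-3 + \frac{\sqrt{10 \cdot 11}}{7}\right)^{2} = -376 + \left(-3 + \frac{\sqrt{110}}{7}\right)^{2}$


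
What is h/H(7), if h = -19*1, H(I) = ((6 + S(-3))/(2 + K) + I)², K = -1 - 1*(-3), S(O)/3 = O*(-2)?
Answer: -19/169 ≈ -0.11243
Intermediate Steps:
S(O) = -6*O (S(O) = 3*(O*(-2)) = 3*(-2*O) = -6*O)
K = 2 (K = -1 + 3 = 2)
H(I) = (6 + I)² (H(I) = ((6 - 6*(-3))/(2 + 2) + I)² = ((6 + 18)/4 + I)² = (24*(¼) + I)² = (6 + I)²)
h = -19
h/H(7) = -19/(6 + 7)² = -19/(13²) = -19/169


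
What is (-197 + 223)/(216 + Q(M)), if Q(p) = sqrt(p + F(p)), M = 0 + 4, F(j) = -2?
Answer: 2808/23327 - 13*sqrt(2)/23327 ≈ 0.11959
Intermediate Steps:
M = 4
Q(p) = sqrt(-2 + p) (Q(p) = sqrt(p - 2) = sqrt(-2 + p))
(-197 + 223)/(216 + Q(M)) = (-197 + 223)/(216 + sqrt(-2 + 4)) = 26/(216 + sqrt(2))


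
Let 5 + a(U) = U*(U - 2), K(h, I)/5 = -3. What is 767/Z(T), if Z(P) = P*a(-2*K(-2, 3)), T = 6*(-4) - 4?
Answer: -767/23380 ≈ -0.032806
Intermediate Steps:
K(h, I) = -15 (K(h, I) = 5*(-3) = -15)
T = -28 (T = -24 - 4 = -28)
a(U) = -5 + U*(-2 + U) (a(U) = -5 + U*(U - 2) = -5 + U*(-2 + U))
Z(P) = 835*P (Z(P) = P*(-5 + (-2*(-15))**2 - (-4)*(-15)) = P*(-5 + 30**2 - 2*30) = P*(-5 + 900 - 60) = P*835 = 835*P)
767/Z(T) = 767/((835*(-28))) = 767/(-23380) = 767*(-1/23380) = -767/23380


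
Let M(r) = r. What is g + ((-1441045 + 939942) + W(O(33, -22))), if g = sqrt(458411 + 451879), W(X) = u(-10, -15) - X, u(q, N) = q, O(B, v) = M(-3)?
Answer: -501110 + sqrt(910290) ≈ -5.0016e+5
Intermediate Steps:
O(B, v) = -3
W(X) = -10 - X
g = sqrt(910290) ≈ 954.09
g + ((-1441045 + 939942) + W(O(33, -22))) = sqrt(910290) + ((-1441045 + 939942) + (-10 - 1*(-3))) = sqrt(910290) + (-501103 + (-10 + 3)) = sqrt(910290) + (-501103 - 7) = sqrt(910290) - 501110 = -501110 + sqrt(910290)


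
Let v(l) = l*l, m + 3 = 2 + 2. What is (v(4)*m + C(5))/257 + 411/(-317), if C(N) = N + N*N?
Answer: -91045/81469 ≈ -1.1175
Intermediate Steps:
m = 1 (m = -3 + (2 + 2) = -3 + 4 = 1)
v(l) = l²
C(N) = N + N²
(v(4)*m + C(5))/257 + 411/(-317) = (4²*1 + 5*(1 + 5))/257 + 411/(-317) = (16*1 + 5*6)*(1/257) + 411*(-1/317) = (16 + 30)*(1/257) - 411/317 = 46*(1/257) - 411/317 = 46/257 - 411/317 = -91045/81469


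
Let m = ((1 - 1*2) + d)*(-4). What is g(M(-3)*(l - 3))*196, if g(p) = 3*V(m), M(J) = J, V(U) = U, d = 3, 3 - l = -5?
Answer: -4704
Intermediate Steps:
l = 8 (l = 3 - 1*(-5) = 3 + 5 = 8)
m = -8 (m = ((1 - 1*2) + 3)*(-4) = ((1 - 2) + 3)*(-4) = (-1 + 3)*(-4) = 2*(-4) = -8)
g(p) = -24 (g(p) = 3*(-8) = -24)
g(M(-3)*(l - 3))*196 = -24*196 = -4704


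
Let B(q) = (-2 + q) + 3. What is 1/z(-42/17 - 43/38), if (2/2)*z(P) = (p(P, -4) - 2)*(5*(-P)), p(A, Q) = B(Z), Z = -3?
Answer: -323/23270 ≈ -0.013881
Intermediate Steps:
B(q) = 1 + q
p(A, Q) = -2 (p(A, Q) = 1 - 3 = -2)
z(P) = 20*P (z(P) = (-2 - 2)*(5*(-P)) = -(-20)*P = 20*P)
1/z(-42/17 - 43/38) = 1/(20*(-42/17 - 43/38)) = 1/(20*(-2327/646)) = 1/(-23270/323) = -323/23270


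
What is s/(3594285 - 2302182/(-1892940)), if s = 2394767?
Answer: 755525040830/1133961358347 ≈ 0.66627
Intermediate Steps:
s/(3594285 - 2302182/(-1892940)) = 2394767/(3594285 - 2302182/(-1892940)) = 2394767/(3594285 - 2302182*(-1)/1892940) = 2394767/(3594285 - 1*(-383697/315490)) = 2394767/(3594285 + 383697/315490) = 2394767/(1133961358347/315490) = 2394767*(315490/1133961358347) = 755525040830/1133961358347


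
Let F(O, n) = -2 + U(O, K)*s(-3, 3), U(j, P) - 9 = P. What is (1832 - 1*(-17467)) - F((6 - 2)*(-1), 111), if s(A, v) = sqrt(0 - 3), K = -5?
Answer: 19301 - 4*I*sqrt(3) ≈ 19301.0 - 6.9282*I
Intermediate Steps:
U(j, P) = 9 + P
s(A, v) = I*sqrt(3) (s(A, v) = sqrt(-3) = I*sqrt(3))
F(O, n) = -2 + 4*I*sqrt(3) (F(O, n) = -2 + (9 - 5)*(I*sqrt(3)) = -2 + 4*(I*sqrt(3)) = -2 + 4*I*sqrt(3))
(1832 - 1*(-17467)) - F((6 - 2)*(-1), 111) = (1832 - 1*(-17467)) - (-2 + 4*I*sqrt(3)) = (1832 + 17467) + (2 - 4*I*sqrt(3)) = 19299 + (2 - 4*I*sqrt(3)) = 19301 - 4*I*sqrt(3)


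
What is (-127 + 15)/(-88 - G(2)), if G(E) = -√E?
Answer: 704/553 + 8*√2/553 ≈ 1.2935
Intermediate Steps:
(-127 + 15)/(-88 - G(2)) = (-127 + 15)/(-88 - (-1)*√2) = -112/(-88 + √2)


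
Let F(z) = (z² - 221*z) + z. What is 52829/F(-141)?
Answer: 52829/50901 ≈ 1.0379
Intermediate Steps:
F(z) = z² - 220*z
52829/F(-141) = 52829/((-141*(-220 - 141))) = 52829/((-141*(-361))) = 52829/50901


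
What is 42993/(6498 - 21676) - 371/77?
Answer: -1277357/166958 ≈ -7.6508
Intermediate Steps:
42993/(6498 - 21676) - 371/77 = 42993/(-15178) - 371*1/77 = 42993*(-1/15178) - 53/11 = -42993/15178 - 53/11 = -1277357/166958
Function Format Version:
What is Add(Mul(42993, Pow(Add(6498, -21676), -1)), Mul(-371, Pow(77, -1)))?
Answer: Rational(-1277357, 166958) ≈ -7.6508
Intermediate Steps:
Add(Mul(42993, Pow(Add(6498, -21676), -1)), Mul(-371, Pow(77, -1))) = Add(Mul(42993, Pow(-15178, -1)), Mul(-371, Rational(1, 77))) = Add(Mul(42993, Rational(-1, 15178)), Rational(-53, 11)) = Add(Rational(-42993, 15178), Rational(-53, 11)) = Rational(-1277357, 166958)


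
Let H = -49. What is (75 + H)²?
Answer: 676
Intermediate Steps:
(75 + H)² = (75 - 49)² = 26² = 676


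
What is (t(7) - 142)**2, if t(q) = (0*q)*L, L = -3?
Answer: 20164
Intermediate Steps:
t(q) = 0 (t(q) = (0*q)*(-3) = 0*(-3) = 0)
(t(7) - 142)**2 = (0 - 142)**2 = (-142)**2 = 20164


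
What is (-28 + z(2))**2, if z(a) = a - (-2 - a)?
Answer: 484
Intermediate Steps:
z(a) = 2 + 2*a (z(a) = a + (2 + a) = 2 + 2*a)
(-28 + z(2))**2 = (-28 + (2 + 2*2))**2 = (-28 + (2 + 4))**2 = (-28 + 6)**2 = (-22)**2 = 484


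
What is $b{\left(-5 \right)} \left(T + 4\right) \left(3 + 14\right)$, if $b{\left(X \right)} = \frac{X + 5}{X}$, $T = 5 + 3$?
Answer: $0$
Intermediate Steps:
$T = 8$
$b{\left(X \right)} = \frac{5 + X}{X}$
$b{\left(-5 \right)} \left(T + 4\right) \left(3 + 14\right) = \frac{5 - 5}{-5} \left(8 + 4\right) \left(3 + 14\right) = \left(- \frac{1}{5}\right) 0 \cdot 12 \cdot 17 = 0 \cdot 12 \cdot 17 = 0 \cdot 17 = 0$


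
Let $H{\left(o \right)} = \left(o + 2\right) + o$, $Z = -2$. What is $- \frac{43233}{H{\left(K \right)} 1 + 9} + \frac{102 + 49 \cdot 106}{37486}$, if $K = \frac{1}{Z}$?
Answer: $- \frac{810289639}{187430} \approx -4323.2$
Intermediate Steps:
$K = - \frac{1}{2}$ ($K = \frac{1}{-2} = - \frac{1}{2} \approx -0.5$)
$H{\left(o \right)} = 2 + 2 o$ ($H{\left(o \right)} = \left(2 + o\right) + o = 2 + 2 o$)
$- \frac{43233}{H{\left(K \right)} 1 + 9} + \frac{102 + 49 \cdot 106}{37486} = - \frac{43233}{\left(2 + 2 \left(- \frac{1}{2}\right)\right) 1 + 9} + \frac{102 + 49 \cdot 106}{37486} = - \frac{43233}{\left(2 - 1\right) 1 + 9} + \left(102 + 5194\right) \frac{1}{37486} = - \frac{43233}{1 \cdot 1 + 9} + 5296 \cdot \frac{1}{37486} = - \frac{43233}{1 + 9} + \frac{2648}{18743} = - \frac{43233}{10} + \frac{2648}{18743} = - \frac{810289639}{187430}$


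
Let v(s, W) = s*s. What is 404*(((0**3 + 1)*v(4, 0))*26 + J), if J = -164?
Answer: 101808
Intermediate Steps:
v(s, W) = s**2
404*(((0**3 + 1)*v(4, 0))*26 + J) = 404*(((0**3 + 1)*4**2)*26 - 164) = 404*(((0 + 1)*16)*26 - 164) = 404*((1*16)*26 - 164) = 404*(16*26 - 164) = 404*(416 - 164) = 404*252 = 101808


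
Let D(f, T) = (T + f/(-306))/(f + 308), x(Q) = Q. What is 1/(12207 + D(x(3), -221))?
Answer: 31722/387207911 ≈ 8.1925e-5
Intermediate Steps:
D(f, T) = (T - f/306)/(308 + f) (D(f, T) = (T + f*(-1/306))/(308 + f) = (T - f/306)/(308 + f))
1/(12207 + D(x(3), -221)) = 1/(12207 + (-221 - 1/306*3)/(308 + 3)) = 1/(12207 + (-221 - 1/102)/311) = 1/(12207 + (1/311)*(-22543/102)) = 1/(12207 - 22543/31722) = 1/(387207911/31722) = 31722/387207911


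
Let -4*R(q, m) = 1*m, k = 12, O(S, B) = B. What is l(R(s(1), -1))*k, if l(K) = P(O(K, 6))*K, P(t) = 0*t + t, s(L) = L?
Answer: 18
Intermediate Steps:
P(t) = t (P(t) = 0 + t = t)
R(q, m) = -m/4
l(K) = 6*K
l(R(s(1), -1))*k = (6*(-¼*(-1)))*12 = (6*(¼))*12 = (3/2)*12 = 18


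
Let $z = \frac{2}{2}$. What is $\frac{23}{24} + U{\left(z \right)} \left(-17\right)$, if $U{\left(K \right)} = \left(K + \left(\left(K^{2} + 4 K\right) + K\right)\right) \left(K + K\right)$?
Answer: $- \frac{5689}{24} \approx -237.04$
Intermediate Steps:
$z = 1$ ($z = 2 \cdot \frac{1}{2} = 1$)
$U{\left(K \right)} = 2 K \left(K^{2} + 6 K\right)$ ($U{\left(K \right)} = \left(K + \left(K^{2} + 5 K\right)\right) 2 K = \left(K^{2} + 6 K\right) 2 K = 2 K \left(K^{2} + 6 K\right)$)
$\frac{23}{24} + U{\left(z \right)} \left(-17\right) = \frac{23}{24} + 2 \cdot 1^{2} \left(6 + 1\right) \left(-17\right) = 23 \cdot \frac{1}{24} + 2 \cdot 1 \cdot 7 \left(-17\right) = \frac{23}{24} + 14 \left(-17\right) = \frac{23}{24} - 238 = - \frac{5689}{24}$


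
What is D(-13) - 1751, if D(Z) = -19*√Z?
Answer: -1751 - 19*I*√13 ≈ -1751.0 - 68.505*I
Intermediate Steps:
D(-13) - 1751 = -19*I*√13 - 1751 = -1751 - 19*I*√13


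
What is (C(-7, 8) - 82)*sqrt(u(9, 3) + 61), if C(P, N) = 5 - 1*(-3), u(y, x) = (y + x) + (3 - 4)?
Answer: -444*sqrt(2) ≈ -627.91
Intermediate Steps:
u(y, x) = -1 + x + y (u(y, x) = (x + y) - 1 = -1 + x + y)
C(P, N) = 8 (C(P, N) = 5 + 3 = 8)
(C(-7, 8) - 82)*sqrt(u(9, 3) + 61) = (8 - 82)*sqrt((-1 + 3 + 9) + 61) = -74*sqrt(11 + 61) = -444*sqrt(2)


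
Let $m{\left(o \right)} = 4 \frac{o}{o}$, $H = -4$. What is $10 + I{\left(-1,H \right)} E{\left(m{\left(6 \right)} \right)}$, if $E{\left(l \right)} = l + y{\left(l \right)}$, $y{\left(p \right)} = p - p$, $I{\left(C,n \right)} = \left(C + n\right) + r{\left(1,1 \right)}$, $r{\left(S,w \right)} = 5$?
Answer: $10$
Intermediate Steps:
$I{\left(C,n \right)} = 5 + C + n$ ($I{\left(C,n \right)} = \left(C + n\right) + 5 = 5 + C + n$)
$y{\left(p \right)} = 0$
$m{\left(o \right)} = 4$ ($m{\left(o \right)} = 4 \cdot 1 = 4$)
$E{\left(l \right)} = l$ ($E{\left(l \right)} = l + 0 = l$)
$10 + I{\left(-1,H \right)} E{\left(m{\left(6 \right)} \right)} = 10 + \left(5 - 1 - 4\right) 4 = 10 + 0 \cdot 4 = 10 + 0 = 10$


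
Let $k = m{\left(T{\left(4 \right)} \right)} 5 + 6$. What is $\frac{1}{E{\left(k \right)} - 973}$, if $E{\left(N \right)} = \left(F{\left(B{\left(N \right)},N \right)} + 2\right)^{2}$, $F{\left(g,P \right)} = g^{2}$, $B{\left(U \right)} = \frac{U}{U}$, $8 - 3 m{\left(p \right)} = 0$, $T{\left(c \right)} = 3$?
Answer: $- \frac{1}{964} \approx -0.0010373$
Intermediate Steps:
$m{\left(p \right)} = \frac{8}{3}$ ($m{\left(p \right)} = \frac{8}{3} - 0 = \frac{8}{3} + 0 = \frac{8}{3}$)
$B{\left(U \right)} = 1$
$k = \frac{58}{3}$ ($k = \frac{8}{3} \cdot 5 + 6 = \frac{40}{3} + 6 = \frac{58}{3} \approx 19.333$)
$E{\left(N \right)} = 9$ ($E{\left(N \right)} = \left(1^{2} + 2\right)^{2} = \left(1 + 2\right)^{2} = 3^{2} = 9$)
$\frac{1}{E{\left(k \right)} - 973} = \frac{1}{9 - 973} = \frac{1}{-964} = - \frac{1}{964}$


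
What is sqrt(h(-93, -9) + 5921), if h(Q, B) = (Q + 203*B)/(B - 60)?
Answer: sqrt(3146929)/23 ≈ 77.129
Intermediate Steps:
h(Q, B) = (Q + 203*B)/(-60 + B)
sqrt(h(-93, -9) + 5921) = sqrt((-93 + 203*(-9))/(-60 - 9) + 5921) = sqrt((-93 - 1827)/(-69) + 5921) = sqrt(-1/69*(-1920) + 5921) = sqrt(640/23 + 5921) = sqrt(136823/23) = sqrt(3146929)/23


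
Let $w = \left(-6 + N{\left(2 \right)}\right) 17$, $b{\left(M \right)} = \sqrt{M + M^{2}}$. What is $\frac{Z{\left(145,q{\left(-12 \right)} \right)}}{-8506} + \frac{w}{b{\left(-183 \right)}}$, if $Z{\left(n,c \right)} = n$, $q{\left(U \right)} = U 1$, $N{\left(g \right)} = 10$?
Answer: $- \frac{145}{8506} + \frac{34 \sqrt{33306}}{16653} \approx 0.35556$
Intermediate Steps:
$q{\left(U \right)} = U$
$w = 68$ ($w = \left(-6 + 10\right) 17 = 4 \cdot 17 = 68$)
$\frac{Z{\left(145,q{\left(-12 \right)} \right)}}{-8506} + \frac{w}{b{\left(-183 \right)}} = \frac{145}{-8506} + \frac{68}{\sqrt{- 183 \left(1 - 183\right)}} = 145 \left(- \frac{1}{8506}\right) + \frac{68}{\sqrt{\left(-183\right) \left(-182\right)}} = - \frac{145}{8506} + \frac{68}{\sqrt{33306}} = - \frac{145}{8506} + 68 \frac{\sqrt{33306}}{33306} = - \frac{145}{8506} + \frac{34 \sqrt{33306}}{16653}$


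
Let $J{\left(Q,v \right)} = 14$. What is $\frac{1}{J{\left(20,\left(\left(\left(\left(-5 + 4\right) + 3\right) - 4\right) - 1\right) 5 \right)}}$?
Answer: $\frac{1}{14} \approx 0.071429$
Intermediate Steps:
$\frac{1}{J{\left(20,\left(\left(\left(\left(-5 + 4\right) + 3\right) - 4\right) - 1\right) 5 \right)}} = \frac{1}{14}$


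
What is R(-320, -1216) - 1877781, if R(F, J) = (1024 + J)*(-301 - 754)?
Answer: -1675221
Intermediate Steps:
R(F, J) = -1080320 - 1055*J (R(F, J) = (1024 + J)*(-1055) = -1080320 - 1055*J)
R(-320, -1216) - 1877781 = (-1080320 - 1055*(-1216)) - 1877781 = (-1080320 + 1282880) - 1877781 = 202560 - 1877781 = -1675221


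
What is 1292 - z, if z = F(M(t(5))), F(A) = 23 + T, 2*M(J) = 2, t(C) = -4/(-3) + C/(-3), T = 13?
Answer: 1256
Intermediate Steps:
t(C) = 4/3 - C/3 (t(C) = -4*(-⅓) + C*(-⅓) = 4/3 - C/3)
M(J) = 1 (M(J) = (½)*2 = 1)
F(A) = 36 (F(A) = 23 + 13 = 36)
z = 36
1292 - z = 1292 - 1*36 = 1292 - 36 = 1256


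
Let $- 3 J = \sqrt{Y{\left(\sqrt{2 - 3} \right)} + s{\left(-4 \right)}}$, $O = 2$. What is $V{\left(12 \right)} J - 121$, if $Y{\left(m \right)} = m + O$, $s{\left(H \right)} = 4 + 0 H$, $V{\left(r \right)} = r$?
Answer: $-121 - 4 \sqrt{6 + i} \approx -130.83 - 0.81369 i$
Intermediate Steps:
$s{\left(H \right)} = 4$ ($s{\left(H \right)} = 4 + 0 = 4$)
$Y{\left(m \right)} = 2 + m$ ($Y{\left(m \right)} = m + 2 = 2 + m$)
$J = - \frac{\sqrt{6 + i}}{3}$ ($J = - \frac{\sqrt{\left(2 + \sqrt{2 - 3}\right) + 4}}{3} = - \frac{\sqrt{\left(2 + \sqrt{-1}\right) + 4}}{3} = - \frac{\sqrt{\left(2 + i\right) + 4}}{3} = - \frac{\sqrt{6 + i}}{3} \approx -0.81931 - 0.067808 i$)
$V{\left(12 \right)} J - 121 = 12 \left(- \frac{\sqrt{6 + i}}{3}\right) - 121 = - 4 \sqrt{6 + i} - 121 = -121 - 4 \sqrt{6 + i}$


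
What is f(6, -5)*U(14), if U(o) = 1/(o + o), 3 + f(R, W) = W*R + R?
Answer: -27/28 ≈ -0.96429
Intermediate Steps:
f(R, W) = -3 + R + R*W (f(R, W) = -3 + (W*R + R) = -3 + (R*W + R) = -3 + (R + R*W) = -3 + R + R*W)
U(o) = 1/(2*o)
f(6, -5)*U(14) = (-3 + 6 + 6*(-5))*((½)/14) = (-3 + 6 - 30)*((½)*(1/14)) = -27*1/28 = -27/28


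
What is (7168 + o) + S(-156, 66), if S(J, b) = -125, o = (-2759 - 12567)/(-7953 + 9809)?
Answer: 6528241/928 ≈ 7034.7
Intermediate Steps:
o = -7663/928 (o = -15326/1856 = -15326*1/1856 = -7663/928 ≈ -8.2575)
(7168 + o) + S(-156, 66) = (7168 - 7663/928) - 125 = 6644241/928 - 125 = 6528241/928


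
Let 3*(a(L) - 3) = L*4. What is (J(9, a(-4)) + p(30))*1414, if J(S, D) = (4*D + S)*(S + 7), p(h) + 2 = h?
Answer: 96152/3 ≈ 32051.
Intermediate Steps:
a(L) = 3 + 4*L/3 (a(L) = 3 + (L*4)/3 = 3 + (4*L)/3 = 3 + 4*L/3)
p(h) = -2 + h
J(S, D) = (7 + S)*(S + 4*D) (J(S, D) = (S + 4*D)*(7 + S) = (7 + S)*(S + 4*D))
(J(9, a(-4)) + p(30))*1414 = ((9² + 7*9 + 28*(3 + (4/3)*(-4)) + 4*(3 + (4/3)*(-4))*9) + (-2 + 30))*1414 = ((81 + 63 + 28*(3 - 16/3) + 4*(3 - 16/3)*9) + 28)*1414 = ((81 + 63 + 28*(-7/3) + 4*(-7/3)*9) + 28)*1414 = ((81 + 63 - 196/3 - 84) + 28)*1414 = (-16/3 + 28)*1414 = (68/3)*1414 = 96152/3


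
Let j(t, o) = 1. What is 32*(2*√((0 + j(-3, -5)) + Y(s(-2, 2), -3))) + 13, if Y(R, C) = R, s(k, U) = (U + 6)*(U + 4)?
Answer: 461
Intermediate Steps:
s(k, U) = (4 + U)*(6 + U) (s(k, U) = (6 + U)*(4 + U) = (4 + U)*(6 + U))
32*(2*√((0 + j(-3, -5)) + Y(s(-2, 2), -3))) + 13 = 32*(2*√((0 + 1) + (24 + 2² + 10*2))) + 13 = 32*(2*√(1 + (24 + 4 + 20))) + 13 = 32*(2*√(1 + 48)) + 13 = 32*(2*√49) + 13 = 32*(2*7) + 13 = 32*14 + 13 = 448 + 13 = 461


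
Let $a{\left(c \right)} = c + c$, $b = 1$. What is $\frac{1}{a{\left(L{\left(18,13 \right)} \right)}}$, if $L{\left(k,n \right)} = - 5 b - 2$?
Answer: $- \frac{1}{14} \approx -0.071429$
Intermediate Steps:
$L{\left(k,n \right)} = -7$ ($L{\left(k,n \right)} = \left(-5\right) 1 - 2 = -5 - 2 = -7$)
$a{\left(c \right)} = 2 c$
$\frac{1}{a{\left(L{\left(18,13 \right)} \right)}} = \frac{1}{2 \left(-7\right)} = \frac{1}{-14} = - \frac{1}{14}$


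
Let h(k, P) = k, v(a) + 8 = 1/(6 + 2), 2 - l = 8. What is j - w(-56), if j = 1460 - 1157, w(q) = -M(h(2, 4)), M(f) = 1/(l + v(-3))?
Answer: 33625/111 ≈ 302.93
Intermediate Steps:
l = -6 (l = 2 - 1*8 = 2 - 8 = -6)
v(a) = -63/8 (v(a) = -8 + 1/(6 + 2) = -8 + 1/8 = -8 + ⅛ = -63/8)
M(f) = -8/111 (M(f) = 1/(-6 - 63/8) = 1/(-111/8) = -8/111)
w(q) = 8/111 (w(q) = -1*(-8/111) = 8/111)
j = 303
j - w(-56) = 303 - 1*8/111 = 303 - 8/111 = 33625/111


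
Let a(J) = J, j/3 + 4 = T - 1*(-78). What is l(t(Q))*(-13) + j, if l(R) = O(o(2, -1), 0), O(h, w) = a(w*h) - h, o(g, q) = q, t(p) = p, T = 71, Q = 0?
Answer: 422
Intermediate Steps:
j = 435 (j = -12 + 3*(71 - 1*(-78)) = -12 + 3*(71 + 78) = -12 + 3*149 = -12 + 447 = 435)
O(h, w) = -h + h*w (O(h, w) = w*h - h = h*w - h = -h + h*w)
l(R) = 1 (l(R) = -(-1 + 0) = -1*(-1) = 1)
l(t(Q))*(-13) + j = 1*(-13) + 435 = -13 + 435 = 422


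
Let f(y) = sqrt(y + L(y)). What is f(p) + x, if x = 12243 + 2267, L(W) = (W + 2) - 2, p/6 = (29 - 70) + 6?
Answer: 14510 + 2*I*sqrt(105) ≈ 14510.0 + 20.494*I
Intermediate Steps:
p = -210 (p = 6*((29 - 70) + 6) = 6*(-41 + 6) = 6*(-35) = -210)
L(W) = W (L(W) = (2 + W) - 2 = W)
x = 14510
f(y) = sqrt(2)*sqrt(y) (f(y) = sqrt(y + y) = sqrt(2*y) = sqrt(2)*sqrt(y))
f(p) + x = sqrt(2)*sqrt(-210) + 14510 = sqrt(2)*(I*sqrt(210)) + 14510 = 2*I*sqrt(105) + 14510 = 14510 + 2*I*sqrt(105)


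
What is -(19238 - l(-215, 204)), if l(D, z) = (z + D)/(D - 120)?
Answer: -6444719/335 ≈ -19238.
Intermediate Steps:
l(D, z) = (D + z)/(-120 + D)
-(19238 - l(-215, 204)) = -(19238 - (-215 + 204)/(-120 - 215)) = -(19238 - (-11)/(-335)) = -(19238 - (-1)*(-11)/335) = -(19238 - 1*11/335) = -(19238 - 11/335) = -1*6444719/335 = -6444719/335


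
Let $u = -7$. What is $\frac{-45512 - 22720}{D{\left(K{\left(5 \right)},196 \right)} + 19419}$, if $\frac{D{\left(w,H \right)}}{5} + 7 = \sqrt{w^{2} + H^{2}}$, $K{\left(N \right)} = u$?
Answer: $- \frac{1322609088}{374777831} + \frac{2388120 \sqrt{785}}{374777831} \approx -3.3505$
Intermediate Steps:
$K{\left(N \right)} = -7$
$D{\left(w,H \right)} = -35 + 5 \sqrt{H^{2} + w^{2}}$ ($D{\left(w,H \right)} = -35 + 5 \sqrt{w^{2} + H^{2}} = -35 + 5 \sqrt{H^{2} + w^{2}}$)
$\frac{-45512 - 22720}{D{\left(K{\left(5 \right)},196 \right)} + 19419} = \frac{-45512 - 22720}{\left(-35 + 5 \sqrt{196^{2} + \left(-7\right)^{2}}\right) + 19419} = \frac{-45512 - 22720}{\left(-35 + 5 \sqrt{38416 + 49}\right) + 19419} = \frac{-45512 - 22720}{\left(-35 + 5 \sqrt{38465}\right) + 19419} = - \frac{68232}{\left(-35 + 5 \cdot 7 \sqrt{785}\right) + 19419} = - \frac{68232}{\left(-35 + 35 \sqrt{785}\right) + 19419} = - \frac{68232}{19384 + 35 \sqrt{785}}$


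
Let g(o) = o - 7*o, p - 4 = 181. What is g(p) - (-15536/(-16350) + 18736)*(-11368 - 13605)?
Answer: 3825219412414/8175 ≈ 4.6792e+8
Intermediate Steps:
p = 185 (p = 4 + 181 = 185)
g(o) = -6*o
g(p) - (-15536/(-16350) + 18736)*(-11368 - 13605) = -6*185 - (-15536/(-16350) + 18736)*(-11368 - 13605) = -1110 - (-15536*(-1/16350) + 18736)*(-24973) = -1110 - (7768/8175 + 18736)*(-24973) = -1110 - 153174568*(-24973)/8175 = -1110 - 1*(-3825228486664/8175) = -1110 + 3825228486664/8175 = 3825219412414/8175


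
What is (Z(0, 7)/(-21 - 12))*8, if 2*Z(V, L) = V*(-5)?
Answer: 0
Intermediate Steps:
Z(V, L) = -5*V/2 (Z(V, L) = (V*(-5))/2 = (-5*V)/2 = -5*V/2)
(Z(0, 7)/(-21 - 12))*8 = ((-5/2*0)/(-21 - 12))*8 = (0/(-33))*8 = -1/33*0*8 = 0*8 = 0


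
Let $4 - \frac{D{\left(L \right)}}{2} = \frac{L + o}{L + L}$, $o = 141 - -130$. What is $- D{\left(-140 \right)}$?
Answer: $- \frac{1251}{140} \approx -8.9357$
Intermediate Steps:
$o = 271$ ($o = 141 + 130 = 271$)
$D{\left(L \right)} = 8 - \frac{271 + L}{L}$ ($D{\left(L \right)} = 8 - 2 \frac{L + 271}{L + L} = 8 - 2 \frac{271 + L}{2 L} = 8 - \frac{271 + L}{L}$)
$- D{\left(-140 \right)} = - (7 - \frac{271}{-140}) = - (7 - - \frac{271}{140}) = - (7 + \frac{271}{140}) = \left(-1\right) \frac{1251}{140} = - \frac{1251}{140}$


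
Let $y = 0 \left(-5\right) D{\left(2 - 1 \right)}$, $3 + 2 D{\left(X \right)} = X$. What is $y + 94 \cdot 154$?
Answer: $14476$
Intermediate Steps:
$D{\left(X \right)} = - \frac{3}{2} + \frac{X}{2}$
$y = 0$ ($y = 0 \left(-5\right) \left(- \frac{3}{2} + \frac{2 - 1}{2}\right) = 0 \left(- \frac{3}{2} + \frac{1}{2} \cdot 1\right) = 0 \left(- \frac{3}{2} + \frac{1}{2}\right) = 0 \left(-1\right) = 0$)
$y + 94 \cdot 154 = 0 + 94 \cdot 154 = 0 + 14476 = 14476$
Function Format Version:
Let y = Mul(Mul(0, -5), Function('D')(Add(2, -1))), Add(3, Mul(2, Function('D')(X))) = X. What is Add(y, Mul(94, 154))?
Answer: 14476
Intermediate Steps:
Function('D')(X) = Add(Rational(-3, 2), Mul(Rational(1, 2), X))
y = 0 (y = Mul(Mul(0, -5), Add(Rational(-3, 2), Mul(Rational(1, 2), Add(2, -1)))) = Mul(0, Add(Rational(-3, 2), Mul(Rational(1, 2), 1))) = Mul(0, Add(Rational(-3, 2), Rational(1, 2))) = Mul(0, -1) = 0)
Add(y, Mul(94, 154)) = Add(0, Mul(94, 154)) = Add(0, 14476) = 14476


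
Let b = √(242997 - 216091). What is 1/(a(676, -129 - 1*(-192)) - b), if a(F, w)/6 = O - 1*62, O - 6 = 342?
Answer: 78/132625 + √26906/2917750 ≈ 0.00064434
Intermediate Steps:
O = 348 (O = 6 + 342 = 348)
a(F, w) = 1716 (a(F, w) = 6*(348 - 1*62) = 6*(348 - 62) = 6*286 = 1716)
b = √26906 ≈ 164.03
1/(a(676, -129 - 1*(-192)) - b) = 1/(1716 - √26906)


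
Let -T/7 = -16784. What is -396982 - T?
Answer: -514470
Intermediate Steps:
T = 117488 (T = -7*(-16784) = 117488)
-396982 - T = -396982 - 1*117488 = -396982 - 117488 = -514470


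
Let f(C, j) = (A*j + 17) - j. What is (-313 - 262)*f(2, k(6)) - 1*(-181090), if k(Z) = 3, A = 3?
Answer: 167865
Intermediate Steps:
f(C, j) = 17 + 2*j (f(C, j) = (3*j + 17) - j = (17 + 3*j) - j = 17 + 2*j)
(-313 - 262)*f(2, k(6)) - 1*(-181090) = (-313 - 262)*(17 + 2*3) - 1*(-181090) = -575*(17 + 6) + 181090 = -575*23 + 181090 = -13225 + 181090 = 167865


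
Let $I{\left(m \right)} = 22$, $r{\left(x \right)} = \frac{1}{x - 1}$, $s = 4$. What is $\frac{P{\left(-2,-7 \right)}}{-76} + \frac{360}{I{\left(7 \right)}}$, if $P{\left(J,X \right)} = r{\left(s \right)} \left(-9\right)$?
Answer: $\frac{13713}{836} \approx 16.403$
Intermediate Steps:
$r{\left(x \right)} = \frac{1}{-1 + x}$
$P{\left(J,X \right)} = -3$ ($P{\left(J,X \right)} = \frac{1}{-1 + 4} \left(-9\right) = \frac{1}{3} \left(-9\right) = -3$)
$\frac{P{\left(-2,-7 \right)}}{-76} + \frac{360}{I{\left(7 \right)}} = - \frac{3}{-76} + \frac{360}{22} = \left(-3\right) \left(- \frac{1}{76}\right) + 360 \cdot \frac{1}{22} = \frac{3}{76} + \frac{180}{11} = \frac{13713}{836}$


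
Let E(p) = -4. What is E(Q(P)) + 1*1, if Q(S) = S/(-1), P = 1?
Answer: -3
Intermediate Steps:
Q(S) = -S (Q(S) = S*(-1) = -S)
E(Q(P)) + 1*1 = -4 + 1*1 = -4 + 1 = -3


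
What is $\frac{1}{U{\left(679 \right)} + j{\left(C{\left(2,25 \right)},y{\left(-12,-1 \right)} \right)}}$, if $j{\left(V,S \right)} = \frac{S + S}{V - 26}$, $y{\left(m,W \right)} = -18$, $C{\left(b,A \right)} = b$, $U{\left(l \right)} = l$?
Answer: $\frac{2}{1361} \approx 0.0014695$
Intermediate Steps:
$j{\left(V,S \right)} = \frac{2 S}{-26 + V}$
$\frac{1}{U{\left(679 \right)} + j{\left(C{\left(2,25 \right)},y{\left(-12,-1 \right)} \right)}} = \frac{1}{679 + 2 \left(-18\right) \frac{1}{-26 + 2}} = \frac{1}{679 + 2 \left(-18\right) \frac{1}{-24}} = \frac{1}{679 + 2 \left(-18\right) \left(- \frac{1}{24}\right)} = \frac{1}{679 + \frac{3}{2}} = \frac{1}{\frac{1361}{2}} = \frac{2}{1361}$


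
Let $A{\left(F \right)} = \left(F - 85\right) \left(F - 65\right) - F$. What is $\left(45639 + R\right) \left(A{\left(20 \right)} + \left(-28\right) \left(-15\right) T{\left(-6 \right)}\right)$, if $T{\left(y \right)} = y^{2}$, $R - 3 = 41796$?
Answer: $1576069950$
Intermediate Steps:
$R = 41799$ ($R = 3 + 41796 = 41799$)
$A{\left(F \right)} = - F + \left(-85 + F\right) \left(-65 + F\right)$ ($A{\left(F \right)} = \left(-85 + F\right) \left(-65 + F\right) - F = - F + \left(-85 + F\right) \left(-65 + F\right)$)
$\left(45639 + R\right) \left(A{\left(20 \right)} + \left(-28\right) \left(-15\right) T{\left(-6 \right)}\right) = \left(45639 + 41799\right) \left(\left(5525 + 20^{2} - 3020\right) + \left(-28\right) \left(-15\right) \left(-6\right)^{2}\right) = 87438 \left(\left(5525 + 400 - 3020\right) + 420 \cdot 36\right) = 87438 \left(2905 + 15120\right) = 87438 \cdot 18025 = 1576069950$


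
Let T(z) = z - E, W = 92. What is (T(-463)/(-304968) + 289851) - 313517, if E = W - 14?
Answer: -7217372147/304968 ≈ -23666.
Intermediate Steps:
E = 78 (E = 92 - 14 = 78)
T(z) = -78 + z (T(z) = z - 1*78 = z - 78 = -78 + z)
(T(-463)/(-304968) + 289851) - 313517 = ((-78 - 463)/(-304968) + 289851) - 313517 = (-541*(-1/304968) + 289851) - 313517 = (541/304968 + 289851) - 313517 = 88395280309/304968 - 313517 = -7217372147/304968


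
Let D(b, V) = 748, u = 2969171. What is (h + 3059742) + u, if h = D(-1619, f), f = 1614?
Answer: 6029661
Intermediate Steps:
h = 748
(h + 3059742) + u = (748 + 3059742) + 2969171 = 3060490 + 2969171 = 6029661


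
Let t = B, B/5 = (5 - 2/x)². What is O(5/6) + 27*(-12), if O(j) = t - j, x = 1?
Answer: -1679/6 ≈ -279.83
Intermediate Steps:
B = 45 (B = 5*(5 - 2/1)² = 5*(5 - 2*1)² = 5*(5 - 2)² = 5*3² = 5*9 = 45)
t = 45
O(j) = 45 - j
O(5/6) + 27*(-12) = (45 - 5/6) + 27*(-12) = (45 - 5/6) - 324 = (45 - 1*⅚) - 324 = (45 - ⅚) - 324 = 265/6 - 324 = -1679/6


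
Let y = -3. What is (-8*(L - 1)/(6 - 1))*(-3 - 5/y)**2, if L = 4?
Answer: -128/15 ≈ -8.5333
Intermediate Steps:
(-8*(L - 1)/(6 - 1))*(-3 - 5/y)**2 = (-8*(4 - 1)/(6 - 1))*(-3 - 5/(-3))**2 = (-24/5)*(-3 - 5*(-1/3))**2 = (-24/5)*(-3 + 5/3)**2 = (-8*3/5)*(-4/3)**2 = -24/5*16/9 = -128/15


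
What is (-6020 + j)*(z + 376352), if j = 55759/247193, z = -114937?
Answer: -388997571492915/247193 ≈ -1.5737e+9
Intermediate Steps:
j = 55759/247193 (j = 55759*(1/247193) = 55759/247193 ≈ 0.22557)
(-6020 + j)*(z + 376352) = (-6020 + 55759/247193)*(-114937 + 376352) = -1488046101/247193*261415 = -388997571492915/247193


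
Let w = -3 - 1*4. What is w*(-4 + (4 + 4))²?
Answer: -112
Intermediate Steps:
w = -7 (w = -3 - 4 = -7)
w*(-4 + (4 + 4))² = -7*(-4 + (4 + 4))² = -7*(-4 + 8)² = -7*4² = -7*16 = -112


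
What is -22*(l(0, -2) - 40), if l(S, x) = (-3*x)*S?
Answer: 880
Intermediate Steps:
l(S, x) = -3*S*x
-22*(l(0, -2) - 40) = -22*(-3*0*(-2) - 40) = -22*(0 - 40) = -22*(-40) = 880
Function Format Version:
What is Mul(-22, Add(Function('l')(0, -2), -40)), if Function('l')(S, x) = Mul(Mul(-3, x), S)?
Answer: 880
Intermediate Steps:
Function('l')(S, x) = Mul(-3, S, x)
Mul(-22, Add(Function('l')(0, -2), -40)) = Mul(-22, Add(Mul(-3, 0, -2), -40)) = Mul(-22, Add(0, -40)) = Mul(-22, -40) = 880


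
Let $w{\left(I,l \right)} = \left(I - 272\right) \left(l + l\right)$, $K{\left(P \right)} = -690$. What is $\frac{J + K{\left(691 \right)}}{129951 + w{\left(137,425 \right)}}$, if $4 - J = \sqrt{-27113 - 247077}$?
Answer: $- \frac{686}{15201} - \frac{i \sqrt{274190}}{15201} \approx -0.045129 - 0.034447 i$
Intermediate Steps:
$J = 4 - i \sqrt{274190}$ ($J = 4 - \sqrt{-27113 - 247077} = 4 - \sqrt{-274190} = 4 - i \sqrt{274190} \approx 4.0 - 523.63 i$)
$w{\left(I,l \right)} = 2 l \left(-272 + I\right)$ ($w{\left(I,l \right)} = \left(-272 + I\right) 2 l = 2 l \left(-272 + I\right)$)
$\frac{J + K{\left(691 \right)}}{129951 + w{\left(137,425 \right)}} = \frac{\left(4 - i \sqrt{274190}\right) - 690}{129951 + 2 \cdot 425 \left(-272 + 137\right)} = \frac{-686 - i \sqrt{274190}}{129951 + 2 \cdot 425 \left(-135\right)} = \frac{-686 - i \sqrt{274190}}{129951 - 114750} = \frac{-686 - i \sqrt{274190}}{15201} = \left(-686 - i \sqrt{274190}\right) \frac{1}{15201} = - \frac{686}{15201} - \frac{i \sqrt{274190}}{15201}$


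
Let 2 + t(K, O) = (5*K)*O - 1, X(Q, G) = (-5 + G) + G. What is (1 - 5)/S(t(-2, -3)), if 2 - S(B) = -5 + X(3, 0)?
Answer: -⅓ ≈ -0.33333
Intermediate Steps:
X(Q, G) = -5 + 2*G
t(K, O) = -3 + 5*K*O (t(K, O) = -2 + ((5*K)*O - 1) = -2 + (5*K*O - 1) = -2 + (-1 + 5*K*O) = -3 + 5*K*O)
S(B) = 12 (S(B) = 2 - (-5 + (-5 + 2*0)) = 2 - (-5 + (-5 + 0)) = 2 - (-5 - 5) = 2 - 1*(-10) = 2 + 10 = 12)
(1 - 5)/S(t(-2, -3)) = (1 - 5)/12 = (1/12)*(-4) = -⅓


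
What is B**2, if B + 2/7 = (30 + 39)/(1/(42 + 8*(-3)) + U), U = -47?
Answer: 107827456/34987225 ≈ 3.0819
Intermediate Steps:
B = -10384/5915 (B = -2/7 + (30 + 39)/(1/(42 + 8*(-3)) - 47) = -2/7 + 69/(1/(42 - 24) - 47) = -2/7 + 69/(1/18 - 47) = -2/7 + 69/(-845/18) = -2/7 + 69*(-18/845) = -2/7 - 1242/845 = -10384/5915 ≈ -1.7555)
B**2 = (-10384/5915)**2 = 107827456/34987225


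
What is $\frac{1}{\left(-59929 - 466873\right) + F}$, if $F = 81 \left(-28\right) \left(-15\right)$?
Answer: $- \frac{1}{492782} \approx -2.0293 \cdot 10^{-6}$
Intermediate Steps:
$F = 34020$ ($F = \left(-2268\right) \left(-15\right) = 34020$)
$\frac{1}{\left(-59929 - 466873\right) + F} = \frac{1}{\left(-59929 - 466873\right) + 34020} = \frac{1}{-526802 + 34020} = \frac{1}{-492782} = - \frac{1}{492782}$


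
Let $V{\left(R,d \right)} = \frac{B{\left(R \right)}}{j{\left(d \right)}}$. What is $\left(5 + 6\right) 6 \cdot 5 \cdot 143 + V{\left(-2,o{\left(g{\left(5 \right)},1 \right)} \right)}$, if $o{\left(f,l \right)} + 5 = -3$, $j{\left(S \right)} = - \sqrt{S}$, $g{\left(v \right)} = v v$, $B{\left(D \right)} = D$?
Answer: $47190 - \frac{i \sqrt{2}}{2} \approx 47190.0 - 0.70711 i$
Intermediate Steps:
$g{\left(v \right)} = v^{2}$
$o{\left(f,l \right)} = -8$ ($o{\left(f,l \right)} = -5 - 3 = -8$)
$V{\left(R,d \right)} = - \frac{R}{\sqrt{d}}$ ($V{\left(R,d \right)} = \frac{R}{\left(-1\right) \sqrt{d}} = R \left(- \frac{1}{\sqrt{d}}\right) = - \frac{R}{\sqrt{d}}$)
$\left(5 + 6\right) 6 \cdot 5 \cdot 143 + V{\left(-2,o{\left(g{\left(5 \right)},1 \right)} \right)} = \left(5 + 6\right) 6 \cdot 5 \cdot 143 - - \frac{2}{2 i \sqrt{2}} = 11 \cdot 30 \cdot 143 - - 2 \left(- \frac{i \sqrt{2}}{4}\right) = 330 \cdot 143 - \frac{i \sqrt{2}}{2} = 47190 - \frac{i \sqrt{2}}{2}$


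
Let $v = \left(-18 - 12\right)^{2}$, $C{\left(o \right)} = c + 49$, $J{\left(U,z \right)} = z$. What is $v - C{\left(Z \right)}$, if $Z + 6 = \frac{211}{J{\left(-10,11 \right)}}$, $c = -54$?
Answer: $905$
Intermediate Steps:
$Z = \frac{145}{11}$ ($Z = -6 + \frac{211}{11} = \frac{145}{11} \approx 13.182$)
$C{\left(o \right)} = -5$ ($C{\left(o \right)} = -54 + 49 = -5$)
$v = 900$ ($v = \left(-30\right)^{2} = 900$)
$v - C{\left(Z \right)} = 900 - -5 = 900 + 5 = 905$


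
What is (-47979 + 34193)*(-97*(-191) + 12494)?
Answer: -427655506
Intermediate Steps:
(-47979 + 34193)*(-97*(-191) + 12494) = -13786*(18527 + 12494) = -13786*31021 = -427655506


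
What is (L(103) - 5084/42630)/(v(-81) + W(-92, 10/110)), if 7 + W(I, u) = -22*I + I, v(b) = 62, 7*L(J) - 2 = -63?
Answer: -188287/42352905 ≈ -0.0044457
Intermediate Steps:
L(J) = -61/7 (L(J) = 2/7 + (⅐)*(-63) = 2/7 - 9 = -61/7)
W(I, u) = -7 - 21*I (W(I, u) = -7 + (-22*I + I) = -7 - 21*I)
(L(103) - 5084/42630)/(v(-81) + W(-92, 10/110)) = (-61/7 - 5084/42630)/(62 + (-7 - 21*(-92))) = (-61/7 - 5084*1/42630)/(62 + (-7 + 1932)) = (-61/7 - 2542/21315)/(62 + 1925) = -188287/21315/1987 = -188287/21315*1/1987 = -188287/42352905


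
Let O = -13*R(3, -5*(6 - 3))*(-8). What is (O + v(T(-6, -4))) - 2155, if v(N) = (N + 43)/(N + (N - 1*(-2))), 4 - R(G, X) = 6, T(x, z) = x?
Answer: -23667/10 ≈ -2366.7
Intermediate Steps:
R(G, X) = -2 (R(G, X) = 4 - 1*6 = 4 - 6 = -2)
O = -208 (O = -13*(-2)*(-8) = 26*(-8) = -208)
v(N) = (43 + N)/(2 + 2*N) (v(N) = (43 + N)/(N + (N + 2)) = (43 + N)/(N + (2 + N)) = (43 + N)/(2 + 2*N))
(O + v(T(-6, -4))) - 2155 = (-208 + (43 - 6)/(2*(1 - 6))) - 2155 = (-208 + (1/2)*37/(-5)) - 2155 = (-208 + (1/2)*(-1/5)*37) - 2155 = (-208 - 37/10) - 2155 = -2117/10 - 2155 = -23667/10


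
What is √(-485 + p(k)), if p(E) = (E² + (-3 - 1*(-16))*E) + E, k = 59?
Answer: 7*√78 ≈ 61.822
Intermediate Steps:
p(E) = E² + 14*E (p(E) = (E² + (-3 + 16)*E) + E = (E² + 13*E) + E = E² + 14*E)
√(-485 + p(k)) = √(-485 + 59*(14 + 59)) = √(-485 + 59*73) = √(-485 + 4307) = √3822 = 7*√78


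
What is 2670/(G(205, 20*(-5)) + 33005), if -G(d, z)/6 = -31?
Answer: 2670/33191 ≈ 0.080444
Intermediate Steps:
G(d, z) = 186 (G(d, z) = -6*(-31) = 186)
2670/(G(205, 20*(-5)) + 33005) = 2670/(186 + 33005) = 2670/33191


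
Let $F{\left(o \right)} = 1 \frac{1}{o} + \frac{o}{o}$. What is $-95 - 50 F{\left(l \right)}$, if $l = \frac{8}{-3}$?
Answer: $- \frac{505}{4} \approx -126.25$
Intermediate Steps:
$l = - \frac{8}{3}$ ($l = 8 \left(- \frac{1}{3}\right) = - \frac{8}{3} \approx -2.6667$)
$F{\left(o \right)} = 1 + \frac{1}{o}$ ($F{\left(o \right)} = \frac{1}{o} + 1 = 1 + \frac{1}{o}$)
$-95 - 50 F{\left(l \right)} = -95 - 50 \frac{1 - \frac{8}{3}}{- \frac{8}{3}} = -95 - 50 \left(\left(- \frac{3}{8}\right) \left(- \frac{5}{3}\right)\right) = -95 - \frac{125}{4} = - \frac{505}{4}$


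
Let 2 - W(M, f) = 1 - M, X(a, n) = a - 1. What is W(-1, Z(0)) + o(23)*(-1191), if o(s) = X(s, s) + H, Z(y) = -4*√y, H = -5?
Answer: -20247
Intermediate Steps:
X(a, n) = -1 + a
o(s) = -6 + s (o(s) = (-1 + s) - 5 = -6 + s)
W(M, f) = 1 + M (W(M, f) = 2 - (1 - M) = 2 + (-1 + M) = 1 + M)
W(-1, Z(0)) + o(23)*(-1191) = (1 - 1) + (-6 + 23)*(-1191) = 0 + 17*(-1191) = 0 - 20247 = -20247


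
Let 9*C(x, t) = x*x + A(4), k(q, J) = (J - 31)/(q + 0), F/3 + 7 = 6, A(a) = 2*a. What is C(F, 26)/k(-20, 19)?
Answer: 85/27 ≈ 3.1481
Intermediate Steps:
F = -3 (F = -21 + 3*6 = -21 + 18 = -3)
k(q, J) = (-31 + J)/q
C(x, t) = 8/9 + x²/9 (C(x, t) = (x*x + 2*4)/9 = (x² + 8)/9 = (8 + x²)/9 = 8/9 + x²/9)
C(F, 26)/k(-20, 19) = (8/9 + (⅑)*(-3)²)/(((-31 + 19)/(-20))) = (8/9 + (⅑)*9)/((-1/20*(-12))) = (8/9 + 1)/(⅗) = (17/9)*(5/3) = 85/27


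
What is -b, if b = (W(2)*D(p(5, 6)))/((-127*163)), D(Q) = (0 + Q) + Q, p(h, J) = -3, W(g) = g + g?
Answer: -24/20701 ≈ -0.0011594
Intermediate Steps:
W(g) = 2*g
D(Q) = 2*Q (D(Q) = Q + Q = 2*Q)
b = 24/20701 (b = ((2*2)*(2*(-3)))/((-127*163)) = (4*(-6))/(-20701) = -24*(-1/20701) = 24/20701 ≈ 0.0011594)
-b = -1*24/20701 = -24/20701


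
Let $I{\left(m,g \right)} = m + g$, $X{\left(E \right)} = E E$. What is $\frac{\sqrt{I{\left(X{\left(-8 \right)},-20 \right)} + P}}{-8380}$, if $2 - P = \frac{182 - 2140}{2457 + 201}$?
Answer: $- \frac{\sqrt{82548177}}{11137020} \approx -0.0008158$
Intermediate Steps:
$X{\left(E \right)} = E^{2}$
$P = \frac{3637}{1329}$ ($P = 2 - \frac{182 - 2140}{2457 + 201} = 2 - - \frac{1958}{2658} = 2 - \left(-1958\right) \frac{1}{2658} = 2 - - \frac{979}{1329} = 2 + \frac{979}{1329} = \frac{3637}{1329} \approx 2.7366$)
$I{\left(m,g \right)} = g + m$
$\frac{\sqrt{I{\left(X{\left(-8 \right)},-20 \right)} + P}}{-8380} = \frac{\sqrt{\left(-20 + \left(-8\right)^{2}\right) + \frac{3637}{1329}}}{-8380} = \sqrt{\left(-20 + 64\right) + \frac{3637}{1329}} \left(- \frac{1}{8380}\right) = \sqrt{44 + \frac{3637}{1329}} \left(- \frac{1}{8380}\right) = \sqrt{\frac{62113}{1329}} \left(- \frac{1}{8380}\right) = \frac{\sqrt{82548177}}{1329} \left(- \frac{1}{8380}\right) = - \frac{\sqrt{82548177}}{11137020}$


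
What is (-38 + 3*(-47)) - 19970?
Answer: -20149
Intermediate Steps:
(-38 + 3*(-47)) - 19970 = (-38 - 141) - 19970 = -179 - 19970 = -20149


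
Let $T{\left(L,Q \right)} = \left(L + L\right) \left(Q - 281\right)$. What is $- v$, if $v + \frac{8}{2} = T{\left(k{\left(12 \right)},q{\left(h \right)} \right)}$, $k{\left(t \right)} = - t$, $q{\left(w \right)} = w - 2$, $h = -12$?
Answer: $-7076$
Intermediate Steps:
$q{\left(w \right)} = -2 + w$
$T{\left(L,Q \right)} = 2 L \left(-281 + Q\right)$
$v = 7076$ ($v = -4 + 2 \left(\left(-1\right) 12\right) \left(-281 - 14\right) = -4 + 2 \left(-12\right) \left(-281 - 14\right) = -4 + 2 \left(-12\right) \left(-295\right) = -4 + 7080 = 7076$)
$- v = \left(-1\right) 7076 = -7076$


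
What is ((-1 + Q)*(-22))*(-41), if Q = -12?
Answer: -11726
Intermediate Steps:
((-1 + Q)*(-22))*(-41) = ((-1 - 12)*(-22))*(-41) = -13*(-22)*(-41) = 286*(-41) = -11726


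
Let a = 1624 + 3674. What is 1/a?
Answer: 1/5298 ≈ 0.00018875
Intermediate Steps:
a = 5298
1/a = 1/5298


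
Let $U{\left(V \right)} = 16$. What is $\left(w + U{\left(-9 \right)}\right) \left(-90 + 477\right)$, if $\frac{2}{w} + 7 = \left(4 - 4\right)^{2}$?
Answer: $\frac{42570}{7} \approx 6081.4$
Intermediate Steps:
$w = - \frac{2}{7}$ ($w = \frac{2}{-7 + \left(4 - 4\right)^{2}} = \frac{2}{-7 + 0^{2}} = \frac{2}{-7 + 0} = \frac{2}{-7} = 2 \left(- \frac{1}{7}\right) = - \frac{2}{7} \approx -0.28571$)
$\left(w + U{\left(-9 \right)}\right) \left(-90 + 477\right) = \left(- \frac{2}{7} + 16\right) \left(-90 + 477\right) = \frac{110}{7} \cdot 387 = \frac{42570}{7}$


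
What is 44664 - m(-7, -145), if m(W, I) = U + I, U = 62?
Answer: 44747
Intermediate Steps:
m(W, I) = 62 + I
44664 - m(-7, -145) = 44664 - (62 - 145) = 44664 - 1*(-83) = 44664 + 83 = 44747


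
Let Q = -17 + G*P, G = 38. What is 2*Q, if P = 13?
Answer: 954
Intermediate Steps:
Q = 477 (Q = -17 + 38*13 = -17 + 494 = 477)
2*Q = 2*477 = 954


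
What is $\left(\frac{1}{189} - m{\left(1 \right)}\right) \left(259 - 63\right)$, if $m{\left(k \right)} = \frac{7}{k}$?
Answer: $- \frac{37016}{27} \approx -1371.0$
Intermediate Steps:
$\left(\frac{1}{189} - m{\left(1 \right)}\right) \left(259 - 63\right) = \left(\frac{1}{189} - \frac{7}{1}\right) \left(259 - 63\right) = \left(\frac{1}{189} - 7 \cdot 1\right) 196 = \left(\frac{1}{189} - 7\right) 196 = \left(- \frac{1322}{189}\right) 196 = - \frac{37016}{27}$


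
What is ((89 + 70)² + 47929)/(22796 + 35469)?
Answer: 14642/11653 ≈ 1.2565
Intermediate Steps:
((89 + 70)² + 47929)/(22796 + 35469) = (159² + 47929)/58265 = (25281 + 47929)*(1/58265) = 73210*(1/58265) = 14642/11653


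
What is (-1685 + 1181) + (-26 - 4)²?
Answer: 396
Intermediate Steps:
(-1685 + 1181) + (-26 - 4)² = -504 + (-30)² = -504 + 900 = 396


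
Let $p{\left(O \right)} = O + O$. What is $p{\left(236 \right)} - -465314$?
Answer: $465786$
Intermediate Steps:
$p{\left(O \right)} = 2 O$
$p{\left(236 \right)} - -465314 = 2 \cdot 236 - -465314 = 472 + 465314 = 465786$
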